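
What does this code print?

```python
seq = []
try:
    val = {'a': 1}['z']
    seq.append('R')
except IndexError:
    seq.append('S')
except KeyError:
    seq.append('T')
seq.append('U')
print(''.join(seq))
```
TU

KeyError is caught by its specific handler, not IndexError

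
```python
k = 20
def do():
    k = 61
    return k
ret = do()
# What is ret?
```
61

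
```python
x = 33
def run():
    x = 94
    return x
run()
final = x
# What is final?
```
33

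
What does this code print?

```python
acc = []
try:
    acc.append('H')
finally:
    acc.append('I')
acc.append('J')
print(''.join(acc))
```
HIJ

try/finally without except, no exception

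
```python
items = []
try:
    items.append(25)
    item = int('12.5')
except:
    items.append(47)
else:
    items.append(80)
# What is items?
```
[25, 47]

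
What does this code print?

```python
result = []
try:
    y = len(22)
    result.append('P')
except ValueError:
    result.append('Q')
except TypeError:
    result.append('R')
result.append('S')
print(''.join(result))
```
RS

TypeError is caught by its specific handler, not ValueError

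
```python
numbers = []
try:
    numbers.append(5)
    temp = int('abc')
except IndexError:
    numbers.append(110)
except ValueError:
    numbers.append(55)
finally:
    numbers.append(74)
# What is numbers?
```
[5, 55, 74]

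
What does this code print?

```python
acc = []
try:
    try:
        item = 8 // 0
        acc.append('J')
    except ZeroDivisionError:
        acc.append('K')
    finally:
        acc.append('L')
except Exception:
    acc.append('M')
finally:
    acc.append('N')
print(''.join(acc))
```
KLN

Both finally blocks run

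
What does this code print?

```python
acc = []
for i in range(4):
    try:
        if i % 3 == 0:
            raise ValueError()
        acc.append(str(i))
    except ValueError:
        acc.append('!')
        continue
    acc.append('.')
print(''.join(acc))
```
!1.2.!

continue in except skips rest of loop body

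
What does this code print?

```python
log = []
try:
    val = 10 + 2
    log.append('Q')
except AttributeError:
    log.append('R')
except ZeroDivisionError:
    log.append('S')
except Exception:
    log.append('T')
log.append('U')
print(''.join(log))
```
QU

No exception, try block completes normally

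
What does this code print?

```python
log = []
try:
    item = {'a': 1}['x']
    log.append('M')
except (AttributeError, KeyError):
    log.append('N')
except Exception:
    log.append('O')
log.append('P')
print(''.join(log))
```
NP

KeyError matches tuple containing it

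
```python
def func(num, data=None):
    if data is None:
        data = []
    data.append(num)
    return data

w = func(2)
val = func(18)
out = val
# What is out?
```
[18]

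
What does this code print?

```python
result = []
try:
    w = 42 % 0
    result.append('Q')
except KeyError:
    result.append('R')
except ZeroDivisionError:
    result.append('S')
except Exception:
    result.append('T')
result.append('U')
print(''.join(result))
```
SU

ZeroDivisionError matches before generic Exception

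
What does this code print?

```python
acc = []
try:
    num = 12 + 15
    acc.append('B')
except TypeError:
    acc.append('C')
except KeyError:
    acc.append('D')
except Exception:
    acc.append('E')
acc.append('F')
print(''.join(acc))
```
BF

No exception, try block completes normally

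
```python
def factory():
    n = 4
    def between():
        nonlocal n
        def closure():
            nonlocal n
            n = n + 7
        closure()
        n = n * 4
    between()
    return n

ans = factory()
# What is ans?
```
44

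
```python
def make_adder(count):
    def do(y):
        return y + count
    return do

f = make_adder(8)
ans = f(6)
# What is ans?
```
14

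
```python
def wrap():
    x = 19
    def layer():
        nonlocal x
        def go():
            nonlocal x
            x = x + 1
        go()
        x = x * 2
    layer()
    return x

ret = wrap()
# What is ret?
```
40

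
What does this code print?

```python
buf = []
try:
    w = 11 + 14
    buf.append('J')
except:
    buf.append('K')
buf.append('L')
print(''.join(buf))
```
JL

No exception, try block completes normally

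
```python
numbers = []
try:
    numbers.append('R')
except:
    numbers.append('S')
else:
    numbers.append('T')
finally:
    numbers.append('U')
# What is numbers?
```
['R', 'T', 'U']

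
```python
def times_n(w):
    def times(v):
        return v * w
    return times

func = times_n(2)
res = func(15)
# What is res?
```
30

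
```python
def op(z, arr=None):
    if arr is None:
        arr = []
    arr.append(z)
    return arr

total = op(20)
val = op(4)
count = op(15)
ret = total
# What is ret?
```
[20]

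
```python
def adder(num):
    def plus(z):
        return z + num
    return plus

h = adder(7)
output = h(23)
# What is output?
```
30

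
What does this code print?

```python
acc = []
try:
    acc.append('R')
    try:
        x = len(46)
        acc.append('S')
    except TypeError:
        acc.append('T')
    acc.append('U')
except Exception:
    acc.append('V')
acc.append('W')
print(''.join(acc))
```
RTUW

Inner exception caught by inner handler, outer continues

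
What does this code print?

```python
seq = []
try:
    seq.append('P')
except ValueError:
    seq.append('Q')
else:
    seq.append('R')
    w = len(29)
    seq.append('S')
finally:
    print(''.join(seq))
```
PR

Try succeeds, else appends 'R', TypeError in else is uncaught, finally prints before exception propagates ('S' never appended)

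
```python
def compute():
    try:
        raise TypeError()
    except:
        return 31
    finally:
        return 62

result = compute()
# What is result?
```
62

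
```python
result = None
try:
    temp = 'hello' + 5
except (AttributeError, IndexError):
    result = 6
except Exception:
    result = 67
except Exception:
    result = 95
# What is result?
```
67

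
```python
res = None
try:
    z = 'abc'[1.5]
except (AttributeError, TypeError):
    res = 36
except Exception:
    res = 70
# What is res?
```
36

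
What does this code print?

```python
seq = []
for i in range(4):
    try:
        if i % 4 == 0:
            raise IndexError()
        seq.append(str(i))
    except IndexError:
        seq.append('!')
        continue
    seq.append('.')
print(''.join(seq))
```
!1.2.3.

continue in except skips rest of loop body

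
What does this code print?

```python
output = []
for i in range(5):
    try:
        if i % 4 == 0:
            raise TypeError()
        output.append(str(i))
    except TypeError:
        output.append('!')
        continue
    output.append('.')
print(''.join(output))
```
!1.2.3.!

continue in except skips rest of loop body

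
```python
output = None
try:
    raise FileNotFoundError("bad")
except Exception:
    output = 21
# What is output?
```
21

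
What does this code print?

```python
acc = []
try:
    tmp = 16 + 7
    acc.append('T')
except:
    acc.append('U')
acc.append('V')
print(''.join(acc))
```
TV

No exception, try block completes normally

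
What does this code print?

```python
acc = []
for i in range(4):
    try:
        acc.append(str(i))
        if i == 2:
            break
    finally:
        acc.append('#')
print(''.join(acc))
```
0#1#2#

finally runs even when breaking out of loop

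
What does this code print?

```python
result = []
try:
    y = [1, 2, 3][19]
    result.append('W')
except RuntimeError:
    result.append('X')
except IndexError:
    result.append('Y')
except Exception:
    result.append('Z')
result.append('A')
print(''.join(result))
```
YA

IndexError matches before generic Exception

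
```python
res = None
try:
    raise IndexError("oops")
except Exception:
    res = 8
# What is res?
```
8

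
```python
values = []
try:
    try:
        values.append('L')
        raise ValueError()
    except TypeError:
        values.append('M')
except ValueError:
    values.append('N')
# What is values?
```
['L', 'N']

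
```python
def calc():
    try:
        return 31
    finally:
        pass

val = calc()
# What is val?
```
31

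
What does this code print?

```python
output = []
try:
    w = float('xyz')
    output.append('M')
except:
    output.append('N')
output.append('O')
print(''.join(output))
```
NO

Exception raised in try, caught by bare except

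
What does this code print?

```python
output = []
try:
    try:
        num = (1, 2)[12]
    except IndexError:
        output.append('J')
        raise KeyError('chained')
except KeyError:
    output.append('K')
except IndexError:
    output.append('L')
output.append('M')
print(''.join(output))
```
JKM

KeyError raised and caught, original IndexError not re-raised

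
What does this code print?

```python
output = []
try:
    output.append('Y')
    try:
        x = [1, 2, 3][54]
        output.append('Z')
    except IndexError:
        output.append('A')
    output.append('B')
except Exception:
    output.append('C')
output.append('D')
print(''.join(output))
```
YABD

Inner exception caught by inner handler, outer continues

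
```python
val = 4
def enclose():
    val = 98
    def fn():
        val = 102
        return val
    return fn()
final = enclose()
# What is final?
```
102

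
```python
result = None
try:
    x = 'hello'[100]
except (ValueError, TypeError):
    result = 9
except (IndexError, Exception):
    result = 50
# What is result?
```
50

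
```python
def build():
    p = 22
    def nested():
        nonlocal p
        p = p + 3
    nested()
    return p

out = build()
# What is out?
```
25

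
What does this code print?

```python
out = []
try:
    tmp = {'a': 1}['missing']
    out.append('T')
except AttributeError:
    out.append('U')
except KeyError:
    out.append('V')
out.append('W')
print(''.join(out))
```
VW

KeyError is caught by its specific handler, not AttributeError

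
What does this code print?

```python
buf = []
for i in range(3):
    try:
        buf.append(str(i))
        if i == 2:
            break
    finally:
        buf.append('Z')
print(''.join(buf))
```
0Z1Z2Z

finally runs even when breaking out of loop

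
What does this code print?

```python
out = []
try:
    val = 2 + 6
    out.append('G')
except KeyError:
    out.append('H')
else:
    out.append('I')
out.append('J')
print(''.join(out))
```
GIJ

else block runs when no exception occurs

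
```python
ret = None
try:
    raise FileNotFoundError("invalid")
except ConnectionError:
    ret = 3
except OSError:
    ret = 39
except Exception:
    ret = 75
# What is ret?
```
39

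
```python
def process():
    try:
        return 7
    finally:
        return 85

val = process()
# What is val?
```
85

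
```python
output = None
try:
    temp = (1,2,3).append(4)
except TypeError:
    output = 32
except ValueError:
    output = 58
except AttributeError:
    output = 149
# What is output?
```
149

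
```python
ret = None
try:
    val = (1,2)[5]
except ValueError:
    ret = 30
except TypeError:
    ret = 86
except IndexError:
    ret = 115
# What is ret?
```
115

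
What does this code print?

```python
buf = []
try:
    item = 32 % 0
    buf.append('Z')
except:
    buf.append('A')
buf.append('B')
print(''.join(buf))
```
AB

Exception raised in try, caught by bare except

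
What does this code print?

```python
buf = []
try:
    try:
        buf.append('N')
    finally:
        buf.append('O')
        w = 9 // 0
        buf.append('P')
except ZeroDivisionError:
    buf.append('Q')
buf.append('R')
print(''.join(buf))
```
NOQR

Exception in inner finally caught by outer except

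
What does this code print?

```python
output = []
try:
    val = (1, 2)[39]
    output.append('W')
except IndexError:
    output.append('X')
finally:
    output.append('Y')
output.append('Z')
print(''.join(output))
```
XYZ

finally always runs, even after exception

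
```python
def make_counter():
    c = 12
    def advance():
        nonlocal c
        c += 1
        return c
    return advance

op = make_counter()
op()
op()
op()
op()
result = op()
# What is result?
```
17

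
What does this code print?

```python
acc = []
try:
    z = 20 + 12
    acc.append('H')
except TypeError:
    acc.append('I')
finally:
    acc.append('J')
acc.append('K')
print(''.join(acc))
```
HJK

finally runs after normal execution too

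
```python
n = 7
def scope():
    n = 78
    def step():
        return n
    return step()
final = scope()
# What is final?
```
78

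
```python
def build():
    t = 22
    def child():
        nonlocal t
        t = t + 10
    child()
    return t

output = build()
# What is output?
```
32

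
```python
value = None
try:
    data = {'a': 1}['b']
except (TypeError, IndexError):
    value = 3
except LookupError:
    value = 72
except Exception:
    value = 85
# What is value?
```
72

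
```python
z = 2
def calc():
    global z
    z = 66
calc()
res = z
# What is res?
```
66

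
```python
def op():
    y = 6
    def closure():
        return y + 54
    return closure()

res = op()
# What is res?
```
60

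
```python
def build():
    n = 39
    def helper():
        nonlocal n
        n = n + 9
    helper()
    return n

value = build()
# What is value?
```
48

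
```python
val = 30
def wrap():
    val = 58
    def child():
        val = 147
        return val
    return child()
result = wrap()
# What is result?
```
147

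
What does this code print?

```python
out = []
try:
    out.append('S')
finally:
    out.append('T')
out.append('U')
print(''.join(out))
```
STU

try/finally without except, no exception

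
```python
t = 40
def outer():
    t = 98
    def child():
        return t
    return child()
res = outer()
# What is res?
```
98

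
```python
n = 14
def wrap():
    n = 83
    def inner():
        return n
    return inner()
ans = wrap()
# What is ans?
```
83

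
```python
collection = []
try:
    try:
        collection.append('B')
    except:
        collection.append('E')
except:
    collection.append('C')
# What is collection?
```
['B']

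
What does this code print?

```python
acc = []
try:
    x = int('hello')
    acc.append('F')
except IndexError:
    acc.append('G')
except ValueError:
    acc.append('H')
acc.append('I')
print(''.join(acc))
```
HI

ValueError is caught by its specific handler, not IndexError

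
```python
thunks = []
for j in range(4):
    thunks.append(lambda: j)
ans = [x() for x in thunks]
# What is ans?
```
[3, 3, 3, 3]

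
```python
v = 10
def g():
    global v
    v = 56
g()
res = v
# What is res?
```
56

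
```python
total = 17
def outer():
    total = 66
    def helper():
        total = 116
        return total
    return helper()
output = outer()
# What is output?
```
116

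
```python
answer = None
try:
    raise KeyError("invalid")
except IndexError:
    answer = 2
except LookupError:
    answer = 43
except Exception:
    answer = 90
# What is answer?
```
43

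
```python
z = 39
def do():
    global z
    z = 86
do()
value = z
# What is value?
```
86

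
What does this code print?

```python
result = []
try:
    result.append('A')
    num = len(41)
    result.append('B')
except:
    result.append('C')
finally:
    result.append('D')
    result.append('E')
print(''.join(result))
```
ACDE

Code before exception runs, then except, then all of finally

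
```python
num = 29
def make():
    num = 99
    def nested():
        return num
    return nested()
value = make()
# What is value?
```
99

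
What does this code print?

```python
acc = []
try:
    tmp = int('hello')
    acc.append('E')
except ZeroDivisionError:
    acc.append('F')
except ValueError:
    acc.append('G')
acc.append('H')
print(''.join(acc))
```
GH

ValueError is caught by its specific handler, not ZeroDivisionError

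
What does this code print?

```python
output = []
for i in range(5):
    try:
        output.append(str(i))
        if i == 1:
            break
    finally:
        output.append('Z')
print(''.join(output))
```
0Z1Z

finally runs even when breaking out of loop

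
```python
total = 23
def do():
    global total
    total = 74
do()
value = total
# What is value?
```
74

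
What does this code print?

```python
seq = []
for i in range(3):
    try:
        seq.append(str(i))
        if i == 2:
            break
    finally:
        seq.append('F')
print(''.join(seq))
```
0F1F2F

finally runs even when breaking out of loop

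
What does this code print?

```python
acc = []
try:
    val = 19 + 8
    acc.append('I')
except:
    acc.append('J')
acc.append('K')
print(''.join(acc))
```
IK

No exception, try block completes normally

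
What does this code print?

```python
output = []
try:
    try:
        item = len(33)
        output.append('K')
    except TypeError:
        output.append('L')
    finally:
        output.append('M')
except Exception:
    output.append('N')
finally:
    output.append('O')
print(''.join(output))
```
LMO

Both finally blocks run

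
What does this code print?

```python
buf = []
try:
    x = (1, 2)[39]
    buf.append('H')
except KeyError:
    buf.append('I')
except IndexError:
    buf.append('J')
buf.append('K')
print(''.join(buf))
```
JK

IndexError is caught by its specific handler, not KeyError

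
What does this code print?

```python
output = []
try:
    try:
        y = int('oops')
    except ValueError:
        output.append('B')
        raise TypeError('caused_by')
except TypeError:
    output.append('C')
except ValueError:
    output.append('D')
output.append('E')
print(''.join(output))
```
BCE

TypeError raised and caught, original ValueError not re-raised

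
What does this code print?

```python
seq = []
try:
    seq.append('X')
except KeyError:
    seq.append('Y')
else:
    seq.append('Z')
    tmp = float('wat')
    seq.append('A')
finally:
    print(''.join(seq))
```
XZ

Try succeeds, else appends 'Z', ValueError in else is uncaught, finally prints before exception propagates ('A' never appended)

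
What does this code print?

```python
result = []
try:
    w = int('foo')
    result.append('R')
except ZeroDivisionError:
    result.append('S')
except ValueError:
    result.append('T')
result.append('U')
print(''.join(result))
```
TU

ValueError is caught by its specific handler, not ZeroDivisionError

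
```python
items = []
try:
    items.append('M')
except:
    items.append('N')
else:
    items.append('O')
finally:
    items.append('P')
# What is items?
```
['M', 'O', 'P']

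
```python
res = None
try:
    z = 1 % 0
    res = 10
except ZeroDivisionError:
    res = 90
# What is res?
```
90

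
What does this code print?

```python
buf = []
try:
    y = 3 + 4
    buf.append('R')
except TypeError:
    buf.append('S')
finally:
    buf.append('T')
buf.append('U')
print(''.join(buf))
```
RTU

finally runs after normal execution too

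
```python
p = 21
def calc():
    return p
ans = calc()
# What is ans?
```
21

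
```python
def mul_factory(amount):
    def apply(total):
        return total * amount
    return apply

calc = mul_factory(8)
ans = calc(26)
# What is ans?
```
208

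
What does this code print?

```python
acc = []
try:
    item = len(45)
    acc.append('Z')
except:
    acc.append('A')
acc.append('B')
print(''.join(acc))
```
AB

Exception raised in try, caught by bare except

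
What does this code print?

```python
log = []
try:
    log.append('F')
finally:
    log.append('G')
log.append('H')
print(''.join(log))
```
FGH

try/finally without except, no exception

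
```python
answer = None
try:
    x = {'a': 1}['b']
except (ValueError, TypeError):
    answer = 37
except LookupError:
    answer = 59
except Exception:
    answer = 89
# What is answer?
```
59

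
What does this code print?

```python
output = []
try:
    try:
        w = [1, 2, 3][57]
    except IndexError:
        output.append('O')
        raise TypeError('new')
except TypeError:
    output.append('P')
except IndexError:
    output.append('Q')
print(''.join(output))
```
OP

New TypeError raised, caught by outer TypeError handler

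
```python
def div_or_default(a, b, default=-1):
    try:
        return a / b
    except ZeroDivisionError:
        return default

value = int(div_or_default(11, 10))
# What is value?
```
1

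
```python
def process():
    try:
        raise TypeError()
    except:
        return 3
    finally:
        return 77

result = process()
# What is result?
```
77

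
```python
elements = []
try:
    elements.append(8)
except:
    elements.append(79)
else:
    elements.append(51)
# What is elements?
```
[8, 51]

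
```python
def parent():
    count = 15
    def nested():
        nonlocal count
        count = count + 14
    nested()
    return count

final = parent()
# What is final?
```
29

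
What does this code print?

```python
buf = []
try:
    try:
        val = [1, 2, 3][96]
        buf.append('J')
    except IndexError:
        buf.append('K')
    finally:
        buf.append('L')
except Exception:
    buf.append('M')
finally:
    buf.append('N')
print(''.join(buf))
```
KLN

Both finally blocks run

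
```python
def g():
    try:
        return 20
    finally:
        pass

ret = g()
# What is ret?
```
20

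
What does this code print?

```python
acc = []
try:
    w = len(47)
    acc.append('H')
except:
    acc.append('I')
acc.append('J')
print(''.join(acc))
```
IJ

Exception raised in try, caught by bare except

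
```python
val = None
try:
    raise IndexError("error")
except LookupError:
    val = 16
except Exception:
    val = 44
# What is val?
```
16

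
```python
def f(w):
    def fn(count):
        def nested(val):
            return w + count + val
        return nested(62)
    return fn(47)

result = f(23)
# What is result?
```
132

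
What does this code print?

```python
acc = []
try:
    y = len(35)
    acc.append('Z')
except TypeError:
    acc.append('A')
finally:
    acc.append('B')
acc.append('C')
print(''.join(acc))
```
ABC

finally always runs, even after exception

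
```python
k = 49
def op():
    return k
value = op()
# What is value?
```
49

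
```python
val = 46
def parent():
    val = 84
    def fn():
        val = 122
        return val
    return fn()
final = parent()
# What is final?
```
122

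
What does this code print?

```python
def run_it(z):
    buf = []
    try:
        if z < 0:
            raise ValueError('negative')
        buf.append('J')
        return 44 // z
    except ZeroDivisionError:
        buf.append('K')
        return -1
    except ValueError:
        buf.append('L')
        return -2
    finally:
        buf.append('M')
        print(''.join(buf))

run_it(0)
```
JKM

z=0 causes ZeroDivisionError, caught, finally prints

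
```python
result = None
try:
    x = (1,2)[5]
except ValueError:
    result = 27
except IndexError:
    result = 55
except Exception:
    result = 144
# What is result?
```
55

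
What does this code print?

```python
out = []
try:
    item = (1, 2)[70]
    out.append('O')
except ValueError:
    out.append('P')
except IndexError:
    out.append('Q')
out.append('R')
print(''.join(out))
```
QR

IndexError is caught by its specific handler, not ValueError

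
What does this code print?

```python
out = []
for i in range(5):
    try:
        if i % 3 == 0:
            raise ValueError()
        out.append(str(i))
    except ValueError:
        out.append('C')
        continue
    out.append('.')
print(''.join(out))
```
C1.2.C4.

continue in except skips rest of loop body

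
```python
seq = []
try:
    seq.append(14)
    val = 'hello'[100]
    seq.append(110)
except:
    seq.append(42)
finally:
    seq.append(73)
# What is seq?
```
[14, 42, 73]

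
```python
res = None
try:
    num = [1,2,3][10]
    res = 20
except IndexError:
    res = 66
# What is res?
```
66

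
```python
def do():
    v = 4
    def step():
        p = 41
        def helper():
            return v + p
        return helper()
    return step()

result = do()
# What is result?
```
45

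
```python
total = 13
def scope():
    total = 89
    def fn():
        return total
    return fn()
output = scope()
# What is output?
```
89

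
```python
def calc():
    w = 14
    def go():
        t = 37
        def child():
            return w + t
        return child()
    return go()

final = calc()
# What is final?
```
51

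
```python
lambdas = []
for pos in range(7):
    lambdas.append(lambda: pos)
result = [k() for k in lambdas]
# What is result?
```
[6, 6, 6, 6, 6, 6, 6]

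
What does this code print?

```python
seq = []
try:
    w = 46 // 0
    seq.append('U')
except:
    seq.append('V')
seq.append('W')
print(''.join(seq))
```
VW

Exception raised in try, caught by bare except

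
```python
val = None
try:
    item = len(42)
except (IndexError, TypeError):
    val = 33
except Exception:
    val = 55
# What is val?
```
33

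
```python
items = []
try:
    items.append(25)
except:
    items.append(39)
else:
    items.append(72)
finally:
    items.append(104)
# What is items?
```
[25, 72, 104]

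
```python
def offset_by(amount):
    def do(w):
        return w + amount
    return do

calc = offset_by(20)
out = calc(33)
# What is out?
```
53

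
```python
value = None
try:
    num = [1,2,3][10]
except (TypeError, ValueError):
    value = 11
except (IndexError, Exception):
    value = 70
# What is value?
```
70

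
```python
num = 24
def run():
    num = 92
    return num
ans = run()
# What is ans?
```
92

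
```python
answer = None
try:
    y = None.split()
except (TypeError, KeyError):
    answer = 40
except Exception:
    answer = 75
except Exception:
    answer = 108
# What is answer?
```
75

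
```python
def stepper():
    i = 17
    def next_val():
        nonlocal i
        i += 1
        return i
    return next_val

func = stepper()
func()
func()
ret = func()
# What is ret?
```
20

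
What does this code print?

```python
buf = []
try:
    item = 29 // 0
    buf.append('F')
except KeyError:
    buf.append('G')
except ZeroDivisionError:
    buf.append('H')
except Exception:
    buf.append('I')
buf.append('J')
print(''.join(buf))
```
HJ

ZeroDivisionError matches before generic Exception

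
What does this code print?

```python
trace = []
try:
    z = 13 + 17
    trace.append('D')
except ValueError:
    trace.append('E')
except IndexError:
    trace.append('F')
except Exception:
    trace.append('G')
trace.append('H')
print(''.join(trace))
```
DH

No exception, try block completes normally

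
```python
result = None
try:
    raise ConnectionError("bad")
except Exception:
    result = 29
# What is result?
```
29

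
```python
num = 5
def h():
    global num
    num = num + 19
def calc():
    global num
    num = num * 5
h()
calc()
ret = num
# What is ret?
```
120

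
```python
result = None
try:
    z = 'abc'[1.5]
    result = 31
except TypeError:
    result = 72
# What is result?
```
72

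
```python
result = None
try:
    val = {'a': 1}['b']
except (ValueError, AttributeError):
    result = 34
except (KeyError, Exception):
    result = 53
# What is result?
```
53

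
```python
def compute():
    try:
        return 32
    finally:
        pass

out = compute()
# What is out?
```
32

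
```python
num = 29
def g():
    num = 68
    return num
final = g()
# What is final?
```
68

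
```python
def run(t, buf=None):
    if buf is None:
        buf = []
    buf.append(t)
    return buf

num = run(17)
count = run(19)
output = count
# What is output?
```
[19]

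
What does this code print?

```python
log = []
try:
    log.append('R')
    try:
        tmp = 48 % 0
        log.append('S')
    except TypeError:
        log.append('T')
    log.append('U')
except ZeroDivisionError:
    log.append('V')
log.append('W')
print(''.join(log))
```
RVW

Inner handler doesn't match, propagates to outer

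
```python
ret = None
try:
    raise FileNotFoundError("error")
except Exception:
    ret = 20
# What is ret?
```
20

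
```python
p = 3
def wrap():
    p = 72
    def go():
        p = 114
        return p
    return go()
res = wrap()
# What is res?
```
114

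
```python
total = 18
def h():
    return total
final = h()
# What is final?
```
18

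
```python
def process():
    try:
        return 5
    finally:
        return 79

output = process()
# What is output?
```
79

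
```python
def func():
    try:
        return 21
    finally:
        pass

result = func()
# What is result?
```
21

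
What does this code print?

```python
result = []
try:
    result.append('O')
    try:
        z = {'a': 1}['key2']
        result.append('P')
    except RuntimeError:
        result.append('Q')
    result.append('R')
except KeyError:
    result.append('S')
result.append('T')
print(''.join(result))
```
OST

Inner handler doesn't match, propagates to outer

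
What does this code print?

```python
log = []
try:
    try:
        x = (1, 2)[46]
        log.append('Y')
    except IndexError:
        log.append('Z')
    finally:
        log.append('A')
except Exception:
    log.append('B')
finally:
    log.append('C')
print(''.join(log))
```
ZAC

Both finally blocks run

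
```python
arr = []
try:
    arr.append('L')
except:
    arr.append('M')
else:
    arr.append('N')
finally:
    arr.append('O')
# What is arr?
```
['L', 'N', 'O']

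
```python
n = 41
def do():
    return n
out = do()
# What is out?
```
41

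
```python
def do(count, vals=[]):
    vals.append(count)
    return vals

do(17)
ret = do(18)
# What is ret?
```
[17, 18]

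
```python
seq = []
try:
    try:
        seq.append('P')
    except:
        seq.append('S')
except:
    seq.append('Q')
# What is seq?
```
['P']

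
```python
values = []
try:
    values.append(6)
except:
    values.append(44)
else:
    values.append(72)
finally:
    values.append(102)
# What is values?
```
[6, 72, 102]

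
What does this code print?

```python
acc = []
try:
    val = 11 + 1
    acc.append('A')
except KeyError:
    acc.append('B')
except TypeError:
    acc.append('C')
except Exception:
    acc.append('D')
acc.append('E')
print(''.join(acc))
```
AE

No exception, try block completes normally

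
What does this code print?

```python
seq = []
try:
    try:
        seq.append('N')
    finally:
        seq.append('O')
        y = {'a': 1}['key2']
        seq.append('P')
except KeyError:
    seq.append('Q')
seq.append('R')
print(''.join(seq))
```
NOQR

Exception in inner finally caught by outer except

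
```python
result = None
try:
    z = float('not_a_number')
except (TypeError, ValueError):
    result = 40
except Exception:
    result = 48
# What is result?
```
40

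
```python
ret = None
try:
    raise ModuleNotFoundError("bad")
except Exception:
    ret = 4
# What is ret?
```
4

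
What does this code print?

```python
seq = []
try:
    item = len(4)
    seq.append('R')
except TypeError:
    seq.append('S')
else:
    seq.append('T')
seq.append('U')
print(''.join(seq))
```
SU

else block skipped when exception is caught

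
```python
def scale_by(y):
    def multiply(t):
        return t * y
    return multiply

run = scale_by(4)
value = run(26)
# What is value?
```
104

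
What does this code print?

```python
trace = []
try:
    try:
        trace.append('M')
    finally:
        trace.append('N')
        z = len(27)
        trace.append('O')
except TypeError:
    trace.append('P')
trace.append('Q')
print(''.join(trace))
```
MNPQ

Exception in inner finally caught by outer except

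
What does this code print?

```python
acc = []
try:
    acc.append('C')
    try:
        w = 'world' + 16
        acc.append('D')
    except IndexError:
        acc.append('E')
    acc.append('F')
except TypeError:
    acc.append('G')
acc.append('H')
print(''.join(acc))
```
CGH

Inner handler doesn't match, propagates to outer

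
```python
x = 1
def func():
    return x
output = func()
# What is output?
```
1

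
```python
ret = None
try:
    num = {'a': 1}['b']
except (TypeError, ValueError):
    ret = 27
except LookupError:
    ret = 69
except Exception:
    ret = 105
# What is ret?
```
69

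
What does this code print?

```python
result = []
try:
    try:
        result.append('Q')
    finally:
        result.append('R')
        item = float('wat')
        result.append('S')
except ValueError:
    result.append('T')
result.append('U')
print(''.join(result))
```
QRTU

Exception in inner finally caught by outer except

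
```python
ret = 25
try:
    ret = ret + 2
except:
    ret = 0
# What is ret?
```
27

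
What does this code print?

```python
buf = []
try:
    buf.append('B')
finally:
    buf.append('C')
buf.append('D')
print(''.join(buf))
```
BCD

try/finally without except, no exception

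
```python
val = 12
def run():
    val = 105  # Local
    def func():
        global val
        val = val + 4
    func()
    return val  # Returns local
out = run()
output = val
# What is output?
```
16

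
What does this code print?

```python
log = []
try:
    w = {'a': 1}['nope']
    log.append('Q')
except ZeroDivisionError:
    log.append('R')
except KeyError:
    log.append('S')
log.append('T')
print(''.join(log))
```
ST

KeyError is caught by its specific handler, not ZeroDivisionError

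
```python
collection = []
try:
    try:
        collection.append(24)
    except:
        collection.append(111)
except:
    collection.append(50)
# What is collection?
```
[24]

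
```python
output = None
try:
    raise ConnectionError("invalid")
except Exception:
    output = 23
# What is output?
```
23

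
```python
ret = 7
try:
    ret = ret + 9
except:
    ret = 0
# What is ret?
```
16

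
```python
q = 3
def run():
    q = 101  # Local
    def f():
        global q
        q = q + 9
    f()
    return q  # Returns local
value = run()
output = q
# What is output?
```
12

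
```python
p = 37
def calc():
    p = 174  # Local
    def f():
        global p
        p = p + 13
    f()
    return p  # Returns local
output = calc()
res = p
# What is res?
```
50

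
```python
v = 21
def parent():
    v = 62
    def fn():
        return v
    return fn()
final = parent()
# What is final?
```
62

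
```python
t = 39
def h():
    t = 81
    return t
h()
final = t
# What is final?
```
39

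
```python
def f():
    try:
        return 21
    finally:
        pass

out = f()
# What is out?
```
21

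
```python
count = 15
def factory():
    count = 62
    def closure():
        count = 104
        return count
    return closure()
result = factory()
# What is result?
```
104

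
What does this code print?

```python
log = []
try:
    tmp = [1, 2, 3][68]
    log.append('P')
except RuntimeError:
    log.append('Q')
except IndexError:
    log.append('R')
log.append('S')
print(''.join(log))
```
RS

IndexError is caught by its specific handler, not RuntimeError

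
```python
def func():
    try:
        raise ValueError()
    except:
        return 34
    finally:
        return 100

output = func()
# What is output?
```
100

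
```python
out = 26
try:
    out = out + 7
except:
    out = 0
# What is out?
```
33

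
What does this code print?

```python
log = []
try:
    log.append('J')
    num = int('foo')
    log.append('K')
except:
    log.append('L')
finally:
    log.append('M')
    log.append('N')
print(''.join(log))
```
JLMN

Code before exception runs, then except, then all of finally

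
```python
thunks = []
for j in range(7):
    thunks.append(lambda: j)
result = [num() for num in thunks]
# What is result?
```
[6, 6, 6, 6, 6, 6, 6]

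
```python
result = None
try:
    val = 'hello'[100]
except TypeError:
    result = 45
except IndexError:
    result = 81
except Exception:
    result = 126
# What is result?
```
81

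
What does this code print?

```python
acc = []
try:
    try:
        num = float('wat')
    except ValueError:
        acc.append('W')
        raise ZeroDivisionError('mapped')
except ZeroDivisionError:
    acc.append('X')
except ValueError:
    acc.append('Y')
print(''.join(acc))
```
WX

New ZeroDivisionError raised, caught by outer ZeroDivisionError handler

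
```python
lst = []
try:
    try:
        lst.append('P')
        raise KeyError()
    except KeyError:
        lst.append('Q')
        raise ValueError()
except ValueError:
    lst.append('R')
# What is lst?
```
['P', 'Q', 'R']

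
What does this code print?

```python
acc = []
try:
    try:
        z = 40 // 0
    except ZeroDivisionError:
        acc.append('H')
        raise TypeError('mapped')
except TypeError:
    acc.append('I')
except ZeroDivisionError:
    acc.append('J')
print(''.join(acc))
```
HI

New TypeError raised, caught by outer TypeError handler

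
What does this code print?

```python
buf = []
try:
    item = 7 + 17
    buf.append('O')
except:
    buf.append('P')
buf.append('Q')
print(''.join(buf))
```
OQ

No exception, try block completes normally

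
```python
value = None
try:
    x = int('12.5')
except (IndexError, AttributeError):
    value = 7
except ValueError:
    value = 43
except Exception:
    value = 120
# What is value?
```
43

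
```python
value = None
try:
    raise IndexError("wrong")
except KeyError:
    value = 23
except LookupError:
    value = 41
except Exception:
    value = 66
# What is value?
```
41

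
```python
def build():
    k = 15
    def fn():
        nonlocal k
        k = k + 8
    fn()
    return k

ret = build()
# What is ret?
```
23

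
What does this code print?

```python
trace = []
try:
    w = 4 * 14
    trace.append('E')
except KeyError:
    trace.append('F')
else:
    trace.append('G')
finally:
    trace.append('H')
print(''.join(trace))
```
EGH

else runs before finally when no exception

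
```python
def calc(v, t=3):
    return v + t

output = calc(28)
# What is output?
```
31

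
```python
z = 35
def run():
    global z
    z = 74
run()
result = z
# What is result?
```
74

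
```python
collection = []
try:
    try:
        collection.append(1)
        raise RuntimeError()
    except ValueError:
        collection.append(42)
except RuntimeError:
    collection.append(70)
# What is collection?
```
[1, 70]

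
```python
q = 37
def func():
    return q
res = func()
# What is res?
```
37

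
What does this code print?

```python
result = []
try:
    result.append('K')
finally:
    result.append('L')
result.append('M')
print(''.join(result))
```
KLM

try/finally without except, no exception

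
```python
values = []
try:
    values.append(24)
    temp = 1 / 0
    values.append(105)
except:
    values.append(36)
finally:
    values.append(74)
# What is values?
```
[24, 36, 74]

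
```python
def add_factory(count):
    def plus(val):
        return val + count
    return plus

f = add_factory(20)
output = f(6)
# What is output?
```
26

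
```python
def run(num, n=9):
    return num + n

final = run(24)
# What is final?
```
33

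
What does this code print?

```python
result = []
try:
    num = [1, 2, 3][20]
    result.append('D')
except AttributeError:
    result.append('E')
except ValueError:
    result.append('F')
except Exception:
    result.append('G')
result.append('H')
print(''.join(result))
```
GH

IndexError not specifically caught, falls to Exception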